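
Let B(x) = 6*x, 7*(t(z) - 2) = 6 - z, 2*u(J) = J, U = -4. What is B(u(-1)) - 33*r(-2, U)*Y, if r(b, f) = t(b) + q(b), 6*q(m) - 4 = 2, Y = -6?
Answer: 5721/7 ≈ 817.29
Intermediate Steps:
q(m) = 1 (q(m) = ⅔ + (⅙)*2 = ⅔ + ⅓ = 1)
u(J) = J/2
t(z) = 20/7 - z/7 (t(z) = 2 + (6 - z)/7 = 2 + (6/7 - z/7) = 20/7 - z/7)
r(b, f) = 27/7 - b/7 (r(b, f) = (20/7 - b/7) + 1 = 27/7 - b/7)
B(u(-1)) - 33*r(-2, U)*Y = 6*((½)*(-1)) - 33*(27/7 - ⅐*(-2))*(-6) = 6*(-½) - 33*(27/7 + 2/7)*(-6) = -3 - 957*(-6)/7 = -3 - 33*(-174/7) = -3 + 5742/7 = 5721/7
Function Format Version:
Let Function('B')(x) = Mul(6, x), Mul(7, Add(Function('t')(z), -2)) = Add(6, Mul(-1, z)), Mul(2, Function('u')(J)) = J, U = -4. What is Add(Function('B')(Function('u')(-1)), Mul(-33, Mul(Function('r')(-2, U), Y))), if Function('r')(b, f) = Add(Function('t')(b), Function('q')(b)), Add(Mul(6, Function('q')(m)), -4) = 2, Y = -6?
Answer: Rational(5721, 7) ≈ 817.29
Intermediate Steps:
Function('q')(m) = 1 (Function('q')(m) = Add(Rational(2, 3), Mul(Rational(1, 6), 2)) = Add(Rational(2, 3), Rational(1, 3)) = 1)
Function('u')(J) = Mul(Rational(1, 2), J)
Function('t')(z) = Add(Rational(20, 7), Mul(Rational(-1, 7), z)) (Function('t')(z) = Add(2, Mul(Rational(1, 7), Add(6, Mul(-1, z)))) = Add(2, Add(Rational(6, 7), Mul(Rational(-1, 7), z))) = Add(Rational(20, 7), Mul(Rational(-1, 7), z)))
Function('r')(b, f) = Add(Rational(27, 7), Mul(Rational(-1, 7), b)) (Function('r')(b, f) = Add(Add(Rational(20, 7), Mul(Rational(-1, 7), b)), 1) = Add(Rational(27, 7), Mul(Rational(-1, 7), b)))
Add(Function('B')(Function('u')(-1)), Mul(-33, Mul(Function('r')(-2, U), Y))) = Add(Mul(6, Mul(Rational(1, 2), -1)), Mul(-33, Mul(Add(Rational(27, 7), Mul(Rational(-1, 7), -2)), -6))) = Add(Mul(6, Rational(-1, 2)), Mul(-33, Mul(Add(Rational(27, 7), Rational(2, 7)), -6))) = Add(-3, Mul(-33, Mul(Rational(29, 7), -6))) = Add(-3, Mul(-33, Rational(-174, 7))) = Add(-3, Rational(5742, 7)) = Rational(5721, 7)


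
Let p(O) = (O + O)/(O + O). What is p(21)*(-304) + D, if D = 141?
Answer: -163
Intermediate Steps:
p(O) = 1 (p(O) = (2*O)/((2*O)) = (2*O)*(1/(2*O)) = 1)
p(21)*(-304) + D = 1*(-304) + 141 = -304 + 141 = -163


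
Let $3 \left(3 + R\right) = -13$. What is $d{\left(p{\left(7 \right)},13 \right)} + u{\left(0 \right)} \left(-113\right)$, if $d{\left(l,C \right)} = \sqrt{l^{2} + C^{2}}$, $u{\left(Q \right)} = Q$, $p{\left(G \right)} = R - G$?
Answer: $\frac{\sqrt{3370}}{3} \approx 19.351$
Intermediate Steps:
$R = - \frac{22}{3}$ ($R = -3 + \frac{1}{3} \left(-13\right) = -3 - \frac{13}{3} = - \frac{22}{3} \approx -7.3333$)
$p{\left(G \right)} = - \frac{22}{3} - G$
$d{\left(l,C \right)} = \sqrt{C^{2} + l^{2}}$
$d{\left(p{\left(7 \right)},13 \right)} + u{\left(0 \right)} \left(-113\right) = \sqrt{13^{2} + \left(- \frac{22}{3} - 7\right)^{2}} + 0 \left(-113\right) = \sqrt{169 + \left(- \frac{22}{3} - 7\right)^{2}} + 0 = \sqrt{169 + \left(- \frac{43}{3}\right)^{2}} + 0 = \sqrt{169 + \frac{1849}{9}} + 0 = \sqrt{\frac{3370}{9}} + 0 = \frac{\sqrt{3370}}{3} + 0 = \frac{\sqrt{3370}}{3}$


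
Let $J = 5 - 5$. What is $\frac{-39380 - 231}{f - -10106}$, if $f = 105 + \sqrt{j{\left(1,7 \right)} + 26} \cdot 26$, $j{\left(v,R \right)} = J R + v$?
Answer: $- \frac{404467921}{104246269} + \frac{3089658 \sqrt{3}}{104246269} \approx -3.8286$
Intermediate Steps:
$J = 0$ ($J = 5 - 5 = 0$)
$j{\left(v,R \right)} = v$ ($j{\left(v,R \right)} = 0 R + v = 0 + v = v$)
$f = 105 + 78 \sqrt{3}$ ($f = 105 + \sqrt{1 + 26} \cdot 26 = 105 + \sqrt{27} \cdot 26 = 105 + 3 \sqrt{3} \cdot 26 = 105 + 78 \sqrt{3} \approx 240.1$)
$\frac{-39380 - 231}{f - -10106} = \frac{-39380 - 231}{\left(105 + 78 \sqrt{3}\right) - -10106} = - \frac{39611}{\left(105 + 78 \sqrt{3}\right) + 10106} = - \frac{39611}{10211 + 78 \sqrt{3}}$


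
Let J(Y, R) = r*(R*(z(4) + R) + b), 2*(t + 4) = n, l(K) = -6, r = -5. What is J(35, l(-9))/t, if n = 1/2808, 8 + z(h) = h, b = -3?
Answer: 1600560/22463 ≈ 71.253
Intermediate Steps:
z(h) = -8 + h
n = 1/2808 ≈ 0.00035613
t = -22463/5616 (t = -4 + (½)*(1/2808) = -4 + 1/5616 = -22463/5616 ≈ -3.9998)
J(Y, R) = 15 - 5*R*(-4 + R) (J(Y, R) = -5*(R*((-8 + 4) + R) - 3) = -5*(R*(-4 + R) - 3) = -5*(-3 + R*(-4 + R)) = 15 - 5*R*(-4 + R))
J(35, l(-9))/t = (15 - 5*(-6)² + 20*(-6))/(-22463/5616) = (15 - 5*36 - 120)*(-5616/22463) = (15 - 180 - 120)*(-5616/22463) = -285*(-5616/22463) = 1600560/22463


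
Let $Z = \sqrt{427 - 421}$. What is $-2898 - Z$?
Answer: $-2898 - \sqrt{6} \approx -2900.4$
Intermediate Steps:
$Z = \sqrt{6} \approx 2.4495$
$-2898 - Z = -2898 - \sqrt{6}$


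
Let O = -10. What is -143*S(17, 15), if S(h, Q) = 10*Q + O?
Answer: -20020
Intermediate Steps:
S(h, Q) = -10 + 10*Q (S(h, Q) = 10*Q - 10 = -10 + 10*Q)
-143*S(17, 15) = -143*(-10 + 10*15) = -143*(-10 + 150) = -143*140 = -20020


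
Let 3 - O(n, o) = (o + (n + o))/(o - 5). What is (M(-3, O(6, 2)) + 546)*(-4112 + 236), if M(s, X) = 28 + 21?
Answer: -2306220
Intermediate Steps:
O(n, o) = 3 - (n + 2*o)/(-5 + o) (O(n, o) = 3 - (o + (n + o))/(o - 5) = 3 - (n + 2*o)/(-5 + o))
M(s, X) = 49
(M(-3, O(6, 2)) + 546)*(-4112 + 236) = (49 + 546)*(-4112 + 236) = 595*(-3876) = -2306220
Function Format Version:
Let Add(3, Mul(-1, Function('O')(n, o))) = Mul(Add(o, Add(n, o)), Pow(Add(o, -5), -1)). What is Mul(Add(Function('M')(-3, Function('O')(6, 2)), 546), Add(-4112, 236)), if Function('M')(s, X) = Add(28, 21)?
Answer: -2306220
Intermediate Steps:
Function('O')(n, o) = Add(3, Mul(-1, Pow(Add(-5, o), -1), Add(n, Mul(2, o)))) (Function('O')(n, o) = Add(3, Mul(-1, Mul(Add(o, Add(n, o)), Pow(Add(o, -5), -1)))) = Add(3, Mul(-1, Mul(Add(n, Mul(2, o)), Pow(Add(-5, o), -1)))) = Add(3, Mul(-1, Mul(Pow(Add(-5, o), -1), Add(n, Mul(2, o))))) = Add(3, Mul(-1, Pow(Add(-5, o), -1), Add(n, Mul(2, o)))))
Function('M')(s, X) = 49
Mul(Add(Function('M')(-3, Function('O')(6, 2)), 546), Add(-4112, 236)) = Mul(Add(49, 546), Add(-4112, 236)) = Mul(595, -3876) = -2306220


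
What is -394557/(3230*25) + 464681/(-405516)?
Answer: -98761083581/16372708500 ≈ -6.0321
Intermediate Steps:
-394557/(3230*25) + 464681/(-405516) = -394557/80750 + 464681*(-1/405516) = -394557*1/80750 - 464681/405516 = -394557/80750 - 464681/405516 = -98761083581/16372708500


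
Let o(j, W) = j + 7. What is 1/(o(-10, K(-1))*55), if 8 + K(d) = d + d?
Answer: -1/165 ≈ -0.0060606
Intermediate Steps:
K(d) = -8 + 2*d (K(d) = -8 + (d + d) = -8 + 2*d)
o(j, W) = 7 + j
1/(o(-10, K(-1))*55) = 1/((7 - 10)*55) = 1/(-3*55) = 1/(-165) = -1/165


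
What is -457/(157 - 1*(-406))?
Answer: -457/563 ≈ -0.81172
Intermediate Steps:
-457/(157 - 1*(-406)) = -457/(157 + 406) = -457/563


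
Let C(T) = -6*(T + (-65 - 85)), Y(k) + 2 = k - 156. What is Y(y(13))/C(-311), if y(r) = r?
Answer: -145/2766 ≈ -0.052422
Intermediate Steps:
Y(k) = -158 + k (Y(k) = -2 + (k - 156) = -2 + (-156 + k) = -158 + k)
C(T) = 900 - 6*T (C(T) = -6*(T - 150) = -6*(-150 + T) = 900 - 6*T)
Y(y(13))/C(-311) = (-158 + 13)/(900 - 6*(-311)) = -145/(900 + 1866) = -145/2766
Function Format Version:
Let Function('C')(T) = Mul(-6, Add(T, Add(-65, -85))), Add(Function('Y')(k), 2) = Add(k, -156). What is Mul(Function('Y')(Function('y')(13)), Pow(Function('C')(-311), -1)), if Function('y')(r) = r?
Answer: Rational(-145, 2766) ≈ -0.052422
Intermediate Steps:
Function('Y')(k) = Add(-158, k) (Function('Y')(k) = Add(-2, Add(k, -156)) = Add(-2, Add(-156, k)) = Add(-158, k))
Function('C')(T) = Add(900, Mul(-6, T)) (Function('C')(T) = Mul(-6, Add(T, -150)) = Mul(-6, Add(-150, T)) = Add(900, Mul(-6, T)))
Mul(Function('Y')(Function('y')(13)), Pow(Function('C')(-311), -1)) = Mul(Add(-158, 13), Pow(Add(900, Mul(-6, -311)), -1)) = Mul(-145, Pow(Add(900, 1866), -1)) = Mul(-145, Pow(2766, -1)) = Mul(-145, Rational(1, 2766)) = Rational(-145, 2766)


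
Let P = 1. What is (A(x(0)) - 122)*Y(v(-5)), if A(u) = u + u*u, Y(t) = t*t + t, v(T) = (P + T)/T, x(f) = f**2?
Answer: -4392/25 ≈ -175.68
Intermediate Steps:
v(T) = (1 + T)/T
Y(t) = t + t**2 (Y(t) = t**2 + t = t + t**2)
A(u) = u + u**2
(A(x(0)) - 122)*Y(v(-5)) = (0**2*(1 + 0**2) - 122)*(((1 - 5)/(-5))*(1 + (1 - 5)/(-5))) = (0*(1 + 0) - 122)*((-1/5*(-4))*(1 - 1/5*(-4))) = (0*1 - 122)*(4*(1 + 4/5)/5) = (0 - 122)*((4/5)*(9/5)) = -122*36/25 = -4392/25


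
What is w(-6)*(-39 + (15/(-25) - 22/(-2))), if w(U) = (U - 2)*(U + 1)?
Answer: -1144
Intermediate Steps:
w(U) = (1 + U)*(-2 + U) (w(U) = (-2 + U)*(1 + U) = (1 + U)*(-2 + U))
w(-6)*(-39 + (15/(-25) - 22/(-2))) = (-2 + (-6)² - 1*(-6))*(-39 + (15/(-25) - 22/(-2))) = (-2 + 36 + 6)*(-39 + (15*(-1/25) - 22*(-½))) = 40*(-39 + (-⅗ + 11)) = 40*(-39 + 52/5) = 40*(-143/5) = -1144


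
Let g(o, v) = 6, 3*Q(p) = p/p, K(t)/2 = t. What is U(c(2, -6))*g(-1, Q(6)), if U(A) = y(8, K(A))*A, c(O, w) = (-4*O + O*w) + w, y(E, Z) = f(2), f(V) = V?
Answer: -312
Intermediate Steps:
K(t) = 2*t
Q(p) = 1/3 (Q(p) = (p/p)/3 = (1/3)*1 = 1/3)
y(E, Z) = 2
c(O, w) = w - 4*O + O*w
U(A) = 2*A
U(c(2, -6))*g(-1, Q(6)) = (2*(-6 - 4*2 + 2*(-6)))*6 = (2*(-6 - 8 - 12))*6 = (2*(-26))*6 = -52*6 = -312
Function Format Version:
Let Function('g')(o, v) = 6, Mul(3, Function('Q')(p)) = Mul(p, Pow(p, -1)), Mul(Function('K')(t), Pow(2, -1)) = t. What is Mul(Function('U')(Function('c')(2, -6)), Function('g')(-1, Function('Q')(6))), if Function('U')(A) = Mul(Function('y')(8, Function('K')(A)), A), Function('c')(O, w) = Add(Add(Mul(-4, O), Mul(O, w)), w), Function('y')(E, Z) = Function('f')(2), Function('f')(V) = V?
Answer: -312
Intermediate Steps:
Function('K')(t) = Mul(2, t)
Function('Q')(p) = Rational(1, 3) (Function('Q')(p) = Mul(Rational(1, 3), Mul(p, Pow(p, -1))) = Mul(Rational(1, 3), 1) = Rational(1, 3))
Function('y')(E, Z) = 2
Function('c')(O, w) = Add(w, Mul(-4, O), Mul(O, w))
Function('U')(A) = Mul(2, A)
Mul(Function('U')(Function('c')(2, -6)), Function('g')(-1, Function('Q')(6))) = Mul(Mul(2, Add(-6, Mul(-4, 2), Mul(2, -6))), 6) = Mul(Mul(2, Add(-6, -8, -12)), 6) = Mul(Mul(2, -26), 6) = Mul(-52, 6) = -312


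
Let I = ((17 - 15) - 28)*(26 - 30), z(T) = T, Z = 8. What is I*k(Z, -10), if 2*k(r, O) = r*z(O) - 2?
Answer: -4264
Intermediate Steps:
k(r, O) = -1 + O*r/2 (k(r, O) = (r*O - 2)/2 = (O*r - 2)/2 = (-2 + O*r)/2 = -1 + O*r/2)
I = 104 (I = (2 - 28)*(-4) = -26*(-4) = 104)
I*k(Z, -10) = 104*(-1 + (½)*(-10)*8) = 104*(-1 - 40) = 104*(-41) = -4264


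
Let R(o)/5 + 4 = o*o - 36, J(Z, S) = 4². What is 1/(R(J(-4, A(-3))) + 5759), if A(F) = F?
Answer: 1/6839 ≈ 0.00014622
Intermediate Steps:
J(Z, S) = 16
R(o) = -200 + 5*o² (R(o) = -20 + 5*(o*o - 36) = -20 + 5*(o² - 36) = -20 + 5*(-36 + o²) = -20 + (-180 + 5*o²) = -200 + 5*o²)
1/(R(J(-4, A(-3))) + 5759) = 1/((-200 + 5*16²) + 5759) = 1/((-200 + 5*256) + 5759) = 1/((-200 + 1280) + 5759) = 1/(1080 + 5759) = 1/6839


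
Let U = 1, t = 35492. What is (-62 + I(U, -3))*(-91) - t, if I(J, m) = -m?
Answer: -30123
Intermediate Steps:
(-62 + I(U, -3))*(-91) - t = (-62 - 1*(-3))*(-91) - 1*35492 = (-62 + 3)*(-91) - 35492 = -59*(-91) - 35492 = 5369 - 35492 = -30123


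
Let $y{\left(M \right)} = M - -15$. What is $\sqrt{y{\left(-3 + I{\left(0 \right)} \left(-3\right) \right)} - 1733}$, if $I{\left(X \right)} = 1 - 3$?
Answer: $7 i \sqrt{35} \approx 41.413 i$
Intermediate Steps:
$I{\left(X \right)} = -2$ ($I{\left(X \right)} = 1 - 3 = -2$)
$y{\left(M \right)} = 15 + M$ ($y{\left(M \right)} = M + 15 = 15 + M$)
$\sqrt{y{\left(-3 + I{\left(0 \right)} \left(-3\right) \right)} - 1733} = \sqrt{\left(15 - -3\right) - 1733} = \sqrt{\left(15 + \left(-3 + 6\right)\right) - 1733} = \sqrt{\left(15 + 3\right) - 1733} = \sqrt{18 - 1733} = \sqrt{-1715} = 7 i \sqrt{35}$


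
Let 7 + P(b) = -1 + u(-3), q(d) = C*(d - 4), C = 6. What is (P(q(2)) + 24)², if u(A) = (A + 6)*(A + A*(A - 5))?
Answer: 6241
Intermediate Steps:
u(A) = (6 + A)*(A + A*(-5 + A))
q(d) = -24 + 6*d (q(d) = 6*(d - 4) = 6*(-4 + d) = -24 + 6*d)
P(b) = 55 (P(b) = -7 + (-1 - 3*(-24 + (-3)² + 2*(-3))) = -7 + (-1 - 3*(-24 + 9 - 6)) = -7 + (-1 - 3*(-21)) = -7 + (-1 + 63) = -7 + 62 = 55)
(P(q(2)) + 24)² = (55 + 24)² = 79² = 6241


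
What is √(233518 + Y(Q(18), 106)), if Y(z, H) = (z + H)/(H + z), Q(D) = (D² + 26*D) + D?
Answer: √233519 ≈ 483.24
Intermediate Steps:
Q(D) = D² + 27*D
Y(z, H) = 1 (Y(z, H) = (H + z)/(H + z) = 1)
√(233518 + Y(Q(18), 106)) = √(233518 + 1) = √233519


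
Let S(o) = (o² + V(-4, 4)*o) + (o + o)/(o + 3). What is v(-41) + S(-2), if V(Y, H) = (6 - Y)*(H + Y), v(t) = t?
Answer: -41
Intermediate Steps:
S(o) = o² + 2*o/(3 + o) (S(o) = (o² + (-1*(-4)² + 6*4 + 6*(-4) - 1*4*(-4))*o) + (o + o)/(o + 3) = (o² + (-1*16 + 24 - 24 + 16)*o) + (2*o)/(3 + o) = (o² + (-16 + 24 - 24 + 16)*o) + 2*o/(3 + o) = (o² + 0*o) + 2*o/(3 + o) = (o² + 0) + 2*o/(3 + o) = o² + 2*o/(3 + o))
v(-41) + S(-2) = -41 - 2*(2 + (-2)² + 3*(-2))/(3 - 2) = -41 - 2*(2 + 4 - 6)/1 = -41 - 2*1*0 = -41 + 0 = -41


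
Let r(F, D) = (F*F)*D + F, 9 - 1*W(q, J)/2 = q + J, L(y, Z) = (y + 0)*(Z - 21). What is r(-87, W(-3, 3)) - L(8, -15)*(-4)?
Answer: 135003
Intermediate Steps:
L(y, Z) = y*(-21 + Z)
W(q, J) = 18 - 2*J - 2*q (W(q, J) = 18 - 2*(q + J) = 18 - 2*(J + q) = 18 + (-2*J - 2*q) = 18 - 2*J - 2*q)
r(F, D) = F + D*F² (r(F, D) = F²*D + F = D*F² + F = F + D*F²)
r(-87, W(-3, 3)) - L(8, -15)*(-4) = -87*(1 + (18 - 2*3 - 2*(-3))*(-87)) - 8*(-21 - 15)*(-4) = -87*(1 + (18 - 6 + 6)*(-87)) - 8*(-36)*(-4) = -87*(1 + 18*(-87)) - (-288)*(-4) = -87*(1 - 1566) - 1*1152 = -87*(-1565) - 1152 = 136155 - 1152 = 135003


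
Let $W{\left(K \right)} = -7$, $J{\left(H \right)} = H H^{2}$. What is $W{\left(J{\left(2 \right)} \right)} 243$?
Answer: $-1701$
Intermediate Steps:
$J{\left(H \right)} = H^{3}$
$W{\left(J{\left(2 \right)} \right)} 243 = \left(-7\right) 243 = -1701$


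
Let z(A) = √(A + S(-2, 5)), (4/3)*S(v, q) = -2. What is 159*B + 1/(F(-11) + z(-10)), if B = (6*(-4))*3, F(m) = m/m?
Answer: 2*(-5724*√46 + 11447*I)/(√46 - 2*I) ≈ -11448.0 - 0.27129*I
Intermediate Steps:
F(m) = 1
S(v, q) = -3/2 (S(v, q) = (¾)*(-2) = -3/2)
z(A) = √(-3/2 + A) (z(A) = √(A - 3/2) = √(-3/2 + A))
B = -72 (B = -24*3 = -72)
159*B + 1/(F(-11) + z(-10)) = 159*(-72) + 1/(1 + √(-6 + 4*(-10))/2) = -11448 + 1/(1 + √(-6 - 40)/2) = -11448 + 1/(1 + √(-46)/2) = -11448 + 1/(1 + (I*√46)/2) = -11448 + 1/(1 + I*√46/2)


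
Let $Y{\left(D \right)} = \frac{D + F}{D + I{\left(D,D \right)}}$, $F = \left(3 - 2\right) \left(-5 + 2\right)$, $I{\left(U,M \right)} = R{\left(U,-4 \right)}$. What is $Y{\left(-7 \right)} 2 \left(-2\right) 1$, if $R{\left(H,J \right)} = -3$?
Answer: $-4$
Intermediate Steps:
$I{\left(U,M \right)} = -3$
$F = -3$ ($F = 1 \left(-3\right) = -3$)
$Y{\left(D \right)} = 1$ ($Y{\left(D \right)} = \frac{D - 3}{D - 3} = \frac{-3 + D}{-3 + D} = 1$)
$Y{\left(-7 \right)} 2 \left(-2\right) 1 = 1 \cdot 2 \left(-2\right) 1 = 1 \left(\left(-4\right) 1\right) = 1 \left(-4\right) = -4$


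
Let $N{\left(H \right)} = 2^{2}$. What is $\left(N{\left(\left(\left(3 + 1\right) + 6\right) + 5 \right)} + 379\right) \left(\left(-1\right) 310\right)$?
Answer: $-118730$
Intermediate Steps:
$N{\left(H \right)} = 4$
$\left(N{\left(\left(\left(3 + 1\right) + 6\right) + 5 \right)} + 379\right) \left(\left(-1\right) 310\right) = \left(4 + 379\right) \left(\left(-1\right) 310\right) = 383 \left(-310\right) = -118730$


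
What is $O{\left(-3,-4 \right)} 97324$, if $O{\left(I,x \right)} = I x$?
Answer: $1167888$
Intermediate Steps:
$O{\left(-3,-4 \right)} 97324 = \left(-3\right) \left(-4\right) 97324 = 12 \cdot 97324 = 1167888$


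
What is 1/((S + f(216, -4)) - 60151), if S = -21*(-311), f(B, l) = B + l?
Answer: -1/53408 ≈ -1.8724e-5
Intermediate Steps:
S = 6531
1/((S + f(216, -4)) - 60151) = 1/((6531 + (216 - 4)) - 60151) = 1/((6531 + 212) - 60151) = 1/(6743 - 60151) = 1/(-53408) = -1/53408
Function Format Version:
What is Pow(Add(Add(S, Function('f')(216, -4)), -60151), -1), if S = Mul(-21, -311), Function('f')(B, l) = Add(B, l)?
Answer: Rational(-1, 53408) ≈ -1.8724e-5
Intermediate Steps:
S = 6531
Pow(Add(Add(S, Function('f')(216, -4)), -60151), -1) = Pow(Add(Add(6531, Add(216, -4)), -60151), -1) = Pow(Add(Add(6531, 212), -60151), -1) = Pow(Add(6743, -60151), -1) = Pow(-53408, -1) = Rational(-1, 53408)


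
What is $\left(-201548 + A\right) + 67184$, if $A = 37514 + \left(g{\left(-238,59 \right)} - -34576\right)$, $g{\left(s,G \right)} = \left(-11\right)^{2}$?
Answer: $-62153$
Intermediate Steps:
$g{\left(s,G \right)} = 121$
$A = 72211$ ($A = 37514 + \left(121 - -34576\right) = 37514 + \left(121 + 34576\right) = 37514 + 34697 = 72211$)
$\left(-201548 + A\right) + 67184 = \left(-201548 + 72211\right) + 67184 = -129337 + 67184 = -62153$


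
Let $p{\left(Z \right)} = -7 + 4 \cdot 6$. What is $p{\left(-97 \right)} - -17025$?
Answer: $17042$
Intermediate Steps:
$p{\left(Z \right)} = 17$ ($p{\left(Z \right)} = -7 + 24 = 17$)
$p{\left(-97 \right)} - -17025 = 17 - -17025 = 17 + 17025 = 17042$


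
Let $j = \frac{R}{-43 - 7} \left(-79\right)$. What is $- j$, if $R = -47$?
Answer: $\frac{3713}{50} \approx 74.26$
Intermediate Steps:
$j = - \frac{3713}{50}$ ($j = \frac{1}{-43 - 7} \left(-47\right) \left(-79\right) = \frac{1}{-50} \left(-47\right) \left(-79\right) = \left(- \frac{1}{50}\right) \left(-47\right) \left(-79\right) = \frac{47}{50} \left(-79\right) = - \frac{3713}{50} \approx -74.26$)
$- j = \left(-1\right) \left(- \frac{3713}{50}\right) = \frac{3713}{50}$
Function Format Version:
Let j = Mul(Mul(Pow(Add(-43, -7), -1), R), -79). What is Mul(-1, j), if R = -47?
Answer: Rational(3713, 50) ≈ 74.260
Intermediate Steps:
j = Rational(-3713, 50) (j = Mul(Mul(Pow(Add(-43, -7), -1), -47), -79) = Mul(Mul(Pow(-50, -1), -47), -79) = Mul(Mul(Rational(-1, 50), -47), -79) = Mul(Rational(47, 50), -79) = Rational(-3713, 50) ≈ -74.260)
Mul(-1, j) = Mul(-1, Rational(-3713, 50)) = Rational(3713, 50)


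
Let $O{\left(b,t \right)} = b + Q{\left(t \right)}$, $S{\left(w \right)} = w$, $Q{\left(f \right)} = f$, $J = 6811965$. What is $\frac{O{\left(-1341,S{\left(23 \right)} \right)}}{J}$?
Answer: $- \frac{1318}{6811965} \approx -0.00019348$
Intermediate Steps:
$O{\left(b,t \right)} = b + t$
$\frac{O{\left(-1341,S{\left(23 \right)} \right)}}{J} = \frac{-1341 + 23}{6811965} = \left(-1318\right) \frac{1}{6811965} = - \frac{1318}{6811965}$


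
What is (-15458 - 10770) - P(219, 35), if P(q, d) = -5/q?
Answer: -5743927/219 ≈ -26228.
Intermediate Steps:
(-15458 - 10770) - P(219, 35) = (-15458 - 10770) - (-5)/219 = -26228 - (-5)/219 = -26228 - 1*(-5/219) = -26228 + 5/219 = -5743927/219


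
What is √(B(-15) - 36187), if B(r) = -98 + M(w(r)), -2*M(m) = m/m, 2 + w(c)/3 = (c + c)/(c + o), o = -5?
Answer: I*√145142/2 ≈ 190.49*I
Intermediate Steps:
w(c) = -6 + 6*c/(-5 + c) (w(c) = -6 + 3*((c + c)/(c - 5)) = -6 + 3*((2*c)/(-5 + c)) = -6 + 3*(2*c/(-5 + c)) = -6 + 6*c/(-5 + c))
M(m) = -½ (M(m) = -m/(2*m) = -½*1 = -½)
B(r) = -197/2 (B(r) = -98 - ½ = -197/2)
√(B(-15) - 36187) = √(-197/2 - 36187) = √(-72571/2) = I*√145142/2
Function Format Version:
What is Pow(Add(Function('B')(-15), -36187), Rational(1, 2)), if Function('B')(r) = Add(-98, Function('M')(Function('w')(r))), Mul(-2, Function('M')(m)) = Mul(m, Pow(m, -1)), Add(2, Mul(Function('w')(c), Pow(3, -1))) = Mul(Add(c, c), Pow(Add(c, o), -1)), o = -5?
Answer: Mul(Rational(1, 2), I, Pow(145142, Rational(1, 2))) ≈ Mul(190.49, I)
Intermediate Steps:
Function('w')(c) = Add(-6, Mul(6, c, Pow(Add(-5, c), -1))) (Function('w')(c) = Add(-6, Mul(3, Mul(Add(c, c), Pow(Add(c, -5), -1)))) = Add(-6, Mul(3, Mul(Mul(2, c), Pow(Add(-5, c), -1)))) = Add(-6, Mul(3, Mul(2, c, Pow(Add(-5, c), -1)))) = Add(-6, Mul(6, c, Pow(Add(-5, c), -1))))
Function('M')(m) = Rational(-1, 2) (Function('M')(m) = Mul(Rational(-1, 2), Mul(m, Pow(m, -1))) = Mul(Rational(-1, 2), 1) = Rational(-1, 2))
Function('B')(r) = Rational(-197, 2) (Function('B')(r) = Add(-98, Rational(-1, 2)) = Rational(-197, 2))
Pow(Add(Function('B')(-15), -36187), Rational(1, 2)) = Pow(Add(Rational(-197, 2), -36187), Rational(1, 2)) = Pow(Rational(-72571, 2), Rational(1, 2)) = Mul(Rational(1, 2), I, Pow(145142, Rational(1, 2)))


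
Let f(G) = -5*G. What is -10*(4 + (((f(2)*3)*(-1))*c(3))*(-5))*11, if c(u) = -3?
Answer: -49940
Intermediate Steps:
-10*(4 + (((f(2)*3)*(-1))*c(3))*(-5))*11 = -10*(4 + (((-5*2*3)*(-1))*(-3))*(-5))*11 = -10*(4 + ((-10*3*(-1))*(-3))*(-5))*11 = -10*(4 + (-30*(-1)*(-3))*(-5))*11 = -10*(4 + (30*(-3))*(-5))*11 = -10*(4 - 90*(-5))*11 = -10*(4 + 450)*11 = -10*454*11 = -4540*11 = -49940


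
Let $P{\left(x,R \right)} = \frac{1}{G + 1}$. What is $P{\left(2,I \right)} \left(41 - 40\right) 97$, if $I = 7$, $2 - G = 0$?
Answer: $\frac{97}{3} \approx 32.333$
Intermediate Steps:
$G = 2$ ($G = 2 - 0 = 2 + 0 = 2$)
$P{\left(x,R \right)} = \frac{1}{3}$ ($P{\left(x,R \right)} = \frac{1}{2 + 1} = \frac{1}{3}$)
$P{\left(2,I \right)} \left(41 - 40\right) 97 = \frac{41 - 40}{3} \cdot 97 = \frac{1}{3} \cdot 1 \cdot 97 = \frac{1}{3} \cdot 97 = \frac{97}{3}$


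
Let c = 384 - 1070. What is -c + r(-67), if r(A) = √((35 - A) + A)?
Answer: 686 + √35 ≈ 691.92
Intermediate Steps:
r(A) = √35
c = -686
-c + r(-67) = -1*(-686) + √35 = 686 + √35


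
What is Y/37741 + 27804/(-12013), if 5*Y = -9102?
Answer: -5356096146/2266913165 ≈ -2.3627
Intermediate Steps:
Y = -9102/5 (Y = (1/5)*(-9102) = -9102/5 ≈ -1820.4)
Y/37741 + 27804/(-12013) = -9102/5/37741 + 27804/(-12013) = -9102/5*1/37741 + 27804*(-1/12013) = -9102/188705 - 27804/12013 = -5356096146/2266913165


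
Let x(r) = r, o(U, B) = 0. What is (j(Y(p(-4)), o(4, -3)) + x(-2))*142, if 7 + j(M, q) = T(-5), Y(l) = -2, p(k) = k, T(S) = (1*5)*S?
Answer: -4828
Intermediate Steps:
T(S) = 5*S
j(M, q) = -32 (j(M, q) = -7 + 5*(-5) = -7 - 25 = -32)
(j(Y(p(-4)), o(4, -3)) + x(-2))*142 = (-32 - 2)*142 = -34*142 = -4828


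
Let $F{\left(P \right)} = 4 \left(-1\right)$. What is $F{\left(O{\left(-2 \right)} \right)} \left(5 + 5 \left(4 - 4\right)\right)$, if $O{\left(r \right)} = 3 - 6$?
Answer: $-20$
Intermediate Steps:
$O{\left(r \right)} = -3$ ($O{\left(r \right)} = 3 - 6 = -3$)
$F{\left(P \right)} = -4$
$F{\left(O{\left(-2 \right)} \right)} \left(5 + 5 \left(4 - 4\right)\right) = - 4 \left(5 + 5 \left(4 - 4\right)\right) = - 4 \left(5 + 5 \cdot 0\right) = - 4 \left(5 + 0\right) = \left(-4\right) 5 = -20$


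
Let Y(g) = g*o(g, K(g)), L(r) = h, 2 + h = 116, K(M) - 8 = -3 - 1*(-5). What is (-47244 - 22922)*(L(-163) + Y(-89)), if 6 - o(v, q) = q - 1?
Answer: -26733246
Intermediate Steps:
K(M) = 10 (K(M) = 8 + (-3 - 1*(-5)) = 8 + (-3 + 5) = 8 + 2 = 10)
o(v, q) = 7 - q (o(v, q) = 6 - (q - 1) = 6 - (-1 + q) = 6 + (1 - q) = 7 - q)
h = 114 (h = -2 + 116 = 114)
L(r) = 114
Y(g) = -3*g (Y(g) = g*(7 - 1*10) = g*(7 - 10) = g*(-3) = -3*g)
(-47244 - 22922)*(L(-163) + Y(-89)) = (-47244 - 22922)*(114 - 3*(-89)) = -70166*(114 + 267) = -70166*381 = -26733246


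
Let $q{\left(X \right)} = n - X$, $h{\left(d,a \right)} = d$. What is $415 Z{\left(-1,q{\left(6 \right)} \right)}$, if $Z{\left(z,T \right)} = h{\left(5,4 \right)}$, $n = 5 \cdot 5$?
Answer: $2075$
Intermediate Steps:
$n = 25$
$q{\left(X \right)} = 25 - X$
$Z{\left(z,T \right)} = 5$
$415 Z{\left(-1,q{\left(6 \right)} \right)} = 415 \cdot 5 = 2075$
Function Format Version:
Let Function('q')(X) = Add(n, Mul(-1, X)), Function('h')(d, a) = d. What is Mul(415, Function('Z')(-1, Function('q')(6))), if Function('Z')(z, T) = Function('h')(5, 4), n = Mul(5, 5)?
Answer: 2075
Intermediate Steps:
n = 25
Function('q')(X) = Add(25, Mul(-1, X))
Function('Z')(z, T) = 5
Mul(415, Function('Z')(-1, Function('q')(6))) = Mul(415, 5) = 2075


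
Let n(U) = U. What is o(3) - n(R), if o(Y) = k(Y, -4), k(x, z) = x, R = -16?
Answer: 19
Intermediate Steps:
o(Y) = Y
o(3) - n(R) = 3 - 1*(-16) = 3 + 16 = 19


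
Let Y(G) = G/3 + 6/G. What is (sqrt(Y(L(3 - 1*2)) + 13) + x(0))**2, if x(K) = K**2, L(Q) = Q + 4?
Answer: 238/15 ≈ 15.867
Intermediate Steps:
L(Q) = 4 + Q
Y(G) = 6/G + G/3 (Y(G) = G*(1/3) + 6/G = G/3 + 6/G = 6/G + G/3)
(sqrt(Y(L(3 - 1*2)) + 13) + x(0))**2 = (sqrt((6/(4 + (3 - 1*2)) + (4 + (3 - 1*2))/3) + 13) + 0**2)**2 = (sqrt((6/(4 + (3 - 2)) + (4 + (3 - 2))/3) + 13) + 0)**2 = (sqrt((6/(4 + 1) + (4 + 1)/3) + 13) + 0)**2 = (sqrt((6/5 + (1/3)*5) + 13) + 0)**2 = (sqrt((6*(1/5) + 5/3) + 13) + 0)**2 = (sqrt((6/5 + 5/3) + 13) + 0)**2 = (sqrt(43/15 + 13) + 0)**2 = (sqrt(238/15) + 0)**2 = (sqrt(3570)/15 + 0)**2 = (sqrt(3570)/15)**2 = 238/15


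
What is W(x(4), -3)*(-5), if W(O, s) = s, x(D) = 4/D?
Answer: 15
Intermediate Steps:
W(x(4), -3)*(-5) = -3*(-5) = 15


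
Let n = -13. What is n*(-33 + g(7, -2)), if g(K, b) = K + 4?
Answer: 286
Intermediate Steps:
g(K, b) = 4 + K
n*(-33 + g(7, -2)) = -13*(-33 + (4 + 7)) = -13*(-33 + 11) = -13*(-22) = 286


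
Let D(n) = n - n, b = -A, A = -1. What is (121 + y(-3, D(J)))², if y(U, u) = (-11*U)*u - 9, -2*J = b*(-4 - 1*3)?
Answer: 12544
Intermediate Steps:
b = 1 (b = -1*(-1) = 1)
J = 7/2 (J = -(-4 - 1*3)/2 = -(-4 - 3)/2 = -(-7)/2 = -½*(-7) = 7/2 ≈ 3.5000)
D(n) = 0
y(U, u) = -9 - 11*U*u (y(U, u) = -11*U*u - 9 = -9 - 11*U*u)
(121 + y(-3, D(J)))² = (121 + (-9 - 11*(-3)*0))² = (121 + (-9 + 0))² = (121 - 9)² = 112² = 12544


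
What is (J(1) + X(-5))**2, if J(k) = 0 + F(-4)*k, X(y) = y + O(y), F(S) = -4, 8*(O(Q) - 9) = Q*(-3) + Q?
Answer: 25/16 ≈ 1.5625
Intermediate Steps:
O(Q) = 9 - Q/4 (O(Q) = 9 + (Q*(-3) + Q)/8 = 9 + (-3*Q + Q)/8 = 9 + (-2*Q)/8 = 9 - Q/4)
X(y) = 9 + 3*y/4 (X(y) = y + (9 - y/4) = 9 + 3*y/4)
J(k) = -4*k (J(k) = 0 - 4*k = -4*k)
(J(1) + X(-5))**2 = (-4*1 + (9 + (3/4)*(-5)))**2 = (-4 + (9 - 15/4))**2 = (-4 + 21/4)**2 = (5/4)**2 = 25/16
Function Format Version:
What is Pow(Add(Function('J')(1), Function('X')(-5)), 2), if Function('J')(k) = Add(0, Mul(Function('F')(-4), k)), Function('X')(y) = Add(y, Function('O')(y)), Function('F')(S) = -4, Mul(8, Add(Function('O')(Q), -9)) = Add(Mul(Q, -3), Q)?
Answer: Rational(25, 16) ≈ 1.5625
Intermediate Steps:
Function('O')(Q) = Add(9, Mul(Rational(-1, 4), Q)) (Function('O')(Q) = Add(9, Mul(Rational(1, 8), Add(Mul(Q, -3), Q))) = Add(9, Mul(Rational(1, 8), Add(Mul(-3, Q), Q))) = Add(9, Mul(Rational(1, 8), Mul(-2, Q))) = Add(9, Mul(Rational(-1, 4), Q)))
Function('X')(y) = Add(9, Mul(Rational(3, 4), y)) (Function('X')(y) = Add(y, Add(9, Mul(Rational(-1, 4), y))) = Add(9, Mul(Rational(3, 4), y)))
Function('J')(k) = Mul(-4, k) (Function('J')(k) = Add(0, Mul(-4, k)) = Mul(-4, k))
Pow(Add(Function('J')(1), Function('X')(-5)), 2) = Pow(Add(Mul(-4, 1), Add(9, Mul(Rational(3, 4), -5))), 2) = Pow(Add(-4, Add(9, Rational(-15, 4))), 2) = Pow(Add(-4, Rational(21, 4)), 2) = Pow(Rational(5, 4), 2) = Rational(25, 16)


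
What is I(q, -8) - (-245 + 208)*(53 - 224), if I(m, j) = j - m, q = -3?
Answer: -6332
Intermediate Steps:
I(q, -8) - (-245 + 208)*(53 - 224) = (-8 - 1*(-3)) - (-245 + 208)*(53 - 224) = (-8 + 3) - (-37)*(-171) = -5 - 1*6327 = -5 - 6327 = -6332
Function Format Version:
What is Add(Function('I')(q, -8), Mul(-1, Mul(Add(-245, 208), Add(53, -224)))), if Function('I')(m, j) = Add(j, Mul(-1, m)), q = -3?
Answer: -6332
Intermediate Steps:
Add(Function('I')(q, -8), Mul(-1, Mul(Add(-245, 208), Add(53, -224)))) = Add(Add(-8, Mul(-1, -3)), Mul(-1, Mul(Add(-245, 208), Add(53, -224)))) = Add(Add(-8, 3), Mul(-1, Mul(-37, -171))) = Add(-5, Mul(-1, 6327)) = Add(-5, -6327) = -6332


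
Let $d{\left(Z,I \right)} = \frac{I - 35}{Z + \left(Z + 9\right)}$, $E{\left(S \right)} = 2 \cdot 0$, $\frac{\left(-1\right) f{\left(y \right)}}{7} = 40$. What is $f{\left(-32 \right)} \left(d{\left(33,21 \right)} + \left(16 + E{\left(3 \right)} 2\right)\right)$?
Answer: $- \frac{66416}{15} \approx -4427.7$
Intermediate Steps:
$f{\left(y \right)} = -280$ ($f{\left(y \right)} = \left(-7\right) 40 = -280$)
$E{\left(S \right)} = 0$
$d{\left(Z,I \right)} = \frac{-35 + I}{9 + 2 Z}$ ($d{\left(Z,I \right)} = \frac{-35 + I}{Z + \left(9 + Z\right)} = \frac{-35 + I}{9 + 2 Z}$)
$f{\left(-32 \right)} \left(d{\left(33,21 \right)} + \left(16 + E{\left(3 \right)} 2\right)\right) = - 280 \left(\frac{-35 + 21}{9 + 2 \cdot 33} + \left(16 + 0 \cdot 2\right)\right) = - 280 \left(\frac{1}{9 + 66} \left(-14\right) + \left(16 + 0\right)\right) = - 280 \left(\frac{1}{75} \left(-14\right) + 16\right) = - 280 \left(- \frac{14}{75} + 16\right) = \left(-280\right) \frac{1186}{75} = - \frac{66416}{15}$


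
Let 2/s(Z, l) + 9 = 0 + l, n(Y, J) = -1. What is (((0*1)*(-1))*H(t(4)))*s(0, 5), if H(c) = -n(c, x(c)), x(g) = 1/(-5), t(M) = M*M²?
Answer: 0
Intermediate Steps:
t(M) = M³
x(g) = -⅕
s(Z, l) = 2/(-9 + l) (s(Z, l) = 2/(-9 + (0 + l)) = 2/(-9 + l))
H(c) = 1 (H(c) = -1*(-1) = 1)
(((0*1)*(-1))*H(t(4)))*s(0, 5) = (((0*1)*(-1))*1)*(2/(-9 + 5)) = ((0*(-1))*1)*(2/(-4)) = (0*1)*(2*(-¼)) = 0*(-½) = 0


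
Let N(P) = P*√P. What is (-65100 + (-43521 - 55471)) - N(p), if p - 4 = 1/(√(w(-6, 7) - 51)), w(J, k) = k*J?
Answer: -164092 - √93*(372 - I*√93)^(3/2)/8649 ≈ -1.641e+5 + 0.31109*I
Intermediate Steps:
w(J, k) = J*k
p = 4 - I*√93/93 (p = 4 + 1/(√(-6*7 - 51)) = 4 + 1/(√(-42 - 51)) = 4 + 1/(√(-93)) = 4 + 1/(I*√93) = 4 - I*√93/93 ≈ 4.0 - 0.1037*I)
N(P) = P^(3/2)
(-65100 + (-43521 - 55471)) - N(p) = (-65100 + (-43521 - 55471)) - (4 - I*√93/93)^(3/2) = (-65100 - 98992) - (4 - I*√93/93)^(3/2) = -164092 - (4 - I*√93/93)^(3/2)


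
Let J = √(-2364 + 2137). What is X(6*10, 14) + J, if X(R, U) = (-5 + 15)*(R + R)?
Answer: 1200 + I*√227 ≈ 1200.0 + 15.067*I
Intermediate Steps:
X(R, U) = 20*R (X(R, U) = 10*(2*R) = 20*R)
J = I*√227 (J = √(-227) = I*√227 ≈ 15.067*I)
X(6*10, 14) + J = 20*(6*10) + I*√227 = 20*60 + I*√227 = 1200 + I*√227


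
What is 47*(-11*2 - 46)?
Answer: -3196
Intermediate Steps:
47*(-11*2 - 46) = 47*(-22 - 46) = 47*(-68) = -3196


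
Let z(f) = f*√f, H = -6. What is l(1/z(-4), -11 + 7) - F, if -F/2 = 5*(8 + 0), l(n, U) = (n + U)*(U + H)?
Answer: 120 - 5*I/4 ≈ 120.0 - 1.25*I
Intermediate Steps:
z(f) = f^(3/2)
l(n, U) = (-6 + U)*(U + n) (l(n, U) = (n + U)*(U - 6) = (U + n)*(-6 + U) = (-6 + U)*(U + n))
F = -80 (F = -10*(8 + 0) = -10*8 = -2*40 = -80)
l(1/z(-4), -11 + 7) - F = ((-11 + 7)² - 6*(-11 + 7) - 6*I/8 + (-11 + 7)/((-4)^(3/2))) - 1*(-80) = ((-4)² - 6*(-4) - 6*I/8 - 4*I/8) + 80 = (16 + 24 - 3*I/4 - I/2) + 80 = (40 - 5*I/4) + 80 = 120 - 5*I/4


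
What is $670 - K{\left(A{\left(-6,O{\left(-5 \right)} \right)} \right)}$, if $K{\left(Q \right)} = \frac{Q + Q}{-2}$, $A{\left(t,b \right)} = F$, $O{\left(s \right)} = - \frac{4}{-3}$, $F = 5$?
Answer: $675$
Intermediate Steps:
$O{\left(s \right)} = \frac{4}{3}$ ($O{\left(s \right)} = \left(-4\right) \left(- \frac{1}{3}\right) = \frac{4}{3}$)
$A{\left(t,b \right)} = 5$
$K{\left(Q \right)} = - Q$ ($K{\left(Q \right)} = 2 Q \left(- \frac{1}{2}\right) = - Q$)
$670 - K{\left(A{\left(-6,O{\left(-5 \right)} \right)} \right)} = 670 - \left(-1\right) 5 = 670 - -5 = 670 + 5 = 675$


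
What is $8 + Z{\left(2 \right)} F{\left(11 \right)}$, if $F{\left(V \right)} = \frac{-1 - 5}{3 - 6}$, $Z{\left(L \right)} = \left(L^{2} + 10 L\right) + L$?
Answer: $60$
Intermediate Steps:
$Z{\left(L \right)} = L^{2} + 11 L$
$F{\left(V \right)} = 2$ ($F{\left(V \right)} = - \frac{6}{-3} = \left(-6\right) \left(- \frac{1}{3}\right) = 2$)
$8 + Z{\left(2 \right)} F{\left(11 \right)} = 8 + 2 \left(11 + 2\right) 2 = 8 + 2 \cdot 13 \cdot 2 = 8 + 26 \cdot 2 = 8 + 52 = 60$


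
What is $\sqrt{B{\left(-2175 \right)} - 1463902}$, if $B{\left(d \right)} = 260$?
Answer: $i \sqrt{1463642} \approx 1209.8 i$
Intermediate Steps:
$\sqrt{B{\left(-2175 \right)} - 1463902} = \sqrt{260 - 1463902} = \sqrt{-1463642} = i \sqrt{1463642}$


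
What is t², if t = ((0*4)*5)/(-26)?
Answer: 0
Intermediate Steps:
t = 0 (t = (0*5)*(-1/26) = 0*(-1/26) = 0)
t² = 0² = 0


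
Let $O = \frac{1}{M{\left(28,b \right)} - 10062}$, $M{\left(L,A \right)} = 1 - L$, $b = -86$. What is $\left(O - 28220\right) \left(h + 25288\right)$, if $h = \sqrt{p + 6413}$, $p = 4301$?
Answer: $- \frac{7199786460328}{10089} - \frac{284711581 \sqrt{10714}}{10089} \approx -7.1655 \cdot 10^{8}$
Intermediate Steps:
$h = \sqrt{10714}$ ($h = \sqrt{4301 + 6413} = \sqrt{10714} \approx 103.51$)
$O = - \frac{1}{10089}$ ($O = \frac{1}{\left(1 - 28\right) - 10062} = \frac{1}{-27 - 10062} = \frac{1}{-10089} = - \frac{1}{10089} \approx -9.9118 \cdot 10^{-5}$)
$\left(O - 28220\right) \left(h + 25288\right) = \left(- \frac{1}{10089} - 28220\right) \left(\sqrt{10714} + 25288\right) = - \frac{284711581 \left(25288 + \sqrt{10714}\right)}{10089} = - \frac{7199786460328}{10089} - \frac{284711581 \sqrt{10714}}{10089}$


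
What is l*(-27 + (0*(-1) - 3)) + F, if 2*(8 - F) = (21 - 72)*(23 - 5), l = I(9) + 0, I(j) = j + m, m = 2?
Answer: 137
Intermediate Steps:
I(j) = 2 + j (I(j) = j + 2 = 2 + j)
l = 11 (l = (2 + 9) + 0 = 11 + 0 = 11)
F = 467 (F = 8 - (21 - 72)*(23 - 5)/2 = 8 - (-51)*18/2 = 8 - ½*(-918) = 8 + 459 = 467)
l*(-27 + (0*(-1) - 3)) + F = 11*(-27 + (0*(-1) - 3)) + 467 = 11*(-27 + (0 - 3)) + 467 = 11*(-27 - 3) + 467 = 11*(-30) + 467 = -330 + 467 = 137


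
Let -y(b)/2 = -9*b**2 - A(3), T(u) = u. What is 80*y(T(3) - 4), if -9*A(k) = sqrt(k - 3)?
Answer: 1440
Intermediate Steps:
A(k) = -sqrt(-3 + k)/9 (A(k) = -sqrt(k - 3)/9 = -sqrt(-3 + k)/9)
y(b) = 18*b**2 (y(b) = -2*(-9*b**2 - (-1)*sqrt(-3 + 3)/9) = -2*(-9*b**2 - (-1)*sqrt(0)/9) = -2*(-9*b**2 - (-1)*0/9) = -2*(-9*b**2 - 1*0) = -2*(-9*b**2 + 0) = -(-18)*b**2 = 18*b**2)
80*y(T(3) - 4) = 80*(18*(3 - 4)**2) = 80*(18*(-1)**2) = 80*(18*1) = 80*18 = 1440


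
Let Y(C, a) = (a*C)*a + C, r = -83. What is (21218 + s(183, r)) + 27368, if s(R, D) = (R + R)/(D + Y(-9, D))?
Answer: 3016850132/62093 ≈ 48586.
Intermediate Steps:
Y(C, a) = C + C*a**2 (Y(C, a) = (C*a)*a + C = C*a**2 + C = C + C*a**2)
s(R, D) = 2*R/(-9 + D - 9*D**2) (s(R, D) = (R + R)/(D - 9*(1 + D**2)) = (2*R)/(D + (-9 - 9*D**2)) = (2*R)/(-9 + D - 9*D**2) = 2*R/(-9 + D - 9*D**2))
(21218 + s(183, r)) + 27368 = (21218 + 2*183/(-9 - 83 - 9*(-83)**2)) + 27368 = (21218 + 2*183/(-9 - 83 - 9*6889)) + 27368 = (21218 + 2*183/(-9 - 83 - 62001)) + 27368 = (21218 + 2*183/(-62093)) + 27368 = (21218 + 2*183*(-1/62093)) + 27368 = (21218 - 366/62093) + 27368 = 1317488908/62093 + 27368 = 3016850132/62093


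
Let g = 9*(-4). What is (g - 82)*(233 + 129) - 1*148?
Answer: -42864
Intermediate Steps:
g = -36
(g - 82)*(233 + 129) - 1*148 = (-36 - 82)*(233 + 129) - 1*148 = -118*362 - 148 = -42716 - 148 = -42864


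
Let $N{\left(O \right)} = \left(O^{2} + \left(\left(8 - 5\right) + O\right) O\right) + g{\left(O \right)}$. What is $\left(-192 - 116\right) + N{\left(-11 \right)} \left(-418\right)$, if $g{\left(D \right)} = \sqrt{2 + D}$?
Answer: $-87670 - 1254 i \approx -87670.0 - 1254.0 i$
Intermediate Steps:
$N{\left(O \right)} = O^{2} + \sqrt{2 + O} + O \left(3 + O\right)$ ($N{\left(O \right)} = \left(O^{2} + \left(\left(8 - 5\right) + O\right) O\right) + \sqrt{2 + O} = \left(O^{2} + \left(3 + O\right) O\right) + \sqrt{2 + O} = \left(O^{2} + O \left(3 + O\right)\right) + \sqrt{2 + O} = O^{2} + \sqrt{2 + O} + O \left(3 + O\right)$)
$\left(-192 - 116\right) + N{\left(-11 \right)} \left(-418\right) = \left(-192 - 116\right) + \left(\sqrt{2 - 11} + 2 \left(-11\right)^{2} + 3 \left(-11\right)\right) \left(-418\right) = \left(-192 - 116\right) + \left(\sqrt{-9} + 2 \cdot 121 - 33\right) \left(-418\right) = -308 + \left(3 i + 242 - 33\right) \left(-418\right) = -308 + \left(209 + 3 i\right) \left(-418\right) = -308 - \left(87362 + 1254 i\right) = -87670 - 1254 i$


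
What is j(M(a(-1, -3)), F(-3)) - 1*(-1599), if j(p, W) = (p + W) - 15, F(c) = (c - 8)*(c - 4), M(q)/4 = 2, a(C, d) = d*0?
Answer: 1669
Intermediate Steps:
a(C, d) = 0
M(q) = 8 (M(q) = 4*2 = 8)
F(c) = (-8 + c)*(-4 + c)
j(p, W) = -15 + W + p (j(p, W) = (W + p) - 15 = -15 + W + p)
j(M(a(-1, -3)), F(-3)) - 1*(-1599) = (-15 + (32 + (-3)**2 - 12*(-3)) + 8) - 1*(-1599) = (-15 + (32 + 9 + 36) + 8) + 1599 = (-15 + 77 + 8) + 1599 = 70 + 1599 = 1669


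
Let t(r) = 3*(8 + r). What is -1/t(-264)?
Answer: 1/768 ≈ 0.0013021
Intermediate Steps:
t(r) = 24 + 3*r
-1/t(-264) = -1/(24 + 3*(-264)) = -1/(24 - 792) = -1/(-768) = -1*(-1/768) = 1/768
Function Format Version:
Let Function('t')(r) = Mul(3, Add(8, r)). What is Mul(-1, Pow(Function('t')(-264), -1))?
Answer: Rational(1, 768) ≈ 0.0013021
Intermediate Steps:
Function('t')(r) = Add(24, Mul(3, r))
Mul(-1, Pow(Function('t')(-264), -1)) = Mul(-1, Pow(Add(24, Mul(3, -264)), -1)) = Mul(-1, Pow(Add(24, -792), -1)) = Mul(-1, Pow(-768, -1)) = Mul(-1, Rational(-1, 768)) = Rational(1, 768)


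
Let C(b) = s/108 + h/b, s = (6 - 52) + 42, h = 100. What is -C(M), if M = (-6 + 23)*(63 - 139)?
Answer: 998/8721 ≈ 0.11444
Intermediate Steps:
M = -1292 (M = 17*(-76) = -1292)
s = -4 (s = -46 + 42 = -4)
C(b) = -1/27 + 100/b (C(b) = -4/108 + 100/b = -4*1/108 + 100/b = -1/27 + 100/b)
-C(M) = -(2700 - 1*(-1292))/(27*(-1292)) = -(-1)*(2700 + 1292)/(27*1292) = -(-1)*3992/(27*1292) = -1*(-998/8721) = 998/8721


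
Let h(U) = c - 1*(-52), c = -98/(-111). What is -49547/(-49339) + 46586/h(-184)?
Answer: 127712539742/144809965 ≈ 881.93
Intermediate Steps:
c = 98/111 (c = -98*(-1/111) = 98/111 ≈ 0.88288)
h(U) = 5870/111 (h(U) = 98/111 - 1*(-52) = 98/111 + 52 = 5870/111)
-49547/(-49339) + 46586/h(-184) = -49547/(-49339) + 46586/(5870/111) = -49547*(-1/49339) + 46586*(111/5870) = 49547/49339 + 2585523/2935 = 127712539742/144809965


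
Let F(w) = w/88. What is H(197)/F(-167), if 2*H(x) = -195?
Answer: 8580/167 ≈ 51.377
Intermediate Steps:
F(w) = w/88 (F(w) = w*(1/88) = w/88)
H(x) = -195/2 (H(x) = (1/2)*(-195) = -195/2)
H(197)/F(-167) = -195/(2*((1/88)*(-167))) = -195/(2*(-167/88)) = -195/2*(-88/167) = 8580/167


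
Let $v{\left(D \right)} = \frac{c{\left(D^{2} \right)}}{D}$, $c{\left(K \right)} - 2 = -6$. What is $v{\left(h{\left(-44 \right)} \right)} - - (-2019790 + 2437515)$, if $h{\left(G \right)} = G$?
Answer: $\frac{4594976}{11} \approx 4.1773 \cdot 10^{5}$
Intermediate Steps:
$c{\left(K \right)} = -4$ ($c{\left(K \right)} = 2 - 6 = -4$)
$v{\left(D \right)} = - \frac{4}{D}$
$v{\left(h{\left(-44 \right)} \right)} - - (-2019790 + 2437515) = - \frac{4}{-44} - - (-2019790 + 2437515) = \left(-4\right) \left(- \frac{1}{44}\right) - \left(-1\right) 417725 = \frac{1}{11} - -417725 = \frac{1}{11} + 417725 = \frac{4594976}{11}$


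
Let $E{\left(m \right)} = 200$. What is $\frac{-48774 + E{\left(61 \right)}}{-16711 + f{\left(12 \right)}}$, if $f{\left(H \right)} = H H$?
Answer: $\frac{48574}{16567} \approx 2.932$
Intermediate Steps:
$f{\left(H \right)} = H^{2}$
$\frac{-48774 + E{\left(61 \right)}}{-16711 + f{\left(12 \right)}} = \frac{-48774 + 200}{-16711 + 12^{2}} = - \frac{48574}{-16711 + 144} = - \frac{48574}{-16567} = \left(-48574\right) \left(- \frac{1}{16567}\right) = \frac{48574}{16567}$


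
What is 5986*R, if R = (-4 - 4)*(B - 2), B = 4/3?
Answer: 95776/3 ≈ 31925.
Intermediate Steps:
B = 4/3 (B = 4*(⅓) = 4/3 ≈ 1.3333)
R = 16/3 (R = (-4 - 4)*(4/3 - 2) = -8*(-⅔) = 16/3 ≈ 5.3333)
5986*R = 5986*(16/3) = 95776/3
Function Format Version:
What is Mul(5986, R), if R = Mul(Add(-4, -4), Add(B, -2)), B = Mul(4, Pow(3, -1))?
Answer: Rational(95776, 3) ≈ 31925.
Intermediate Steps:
B = Rational(4, 3) (B = Mul(4, Rational(1, 3)) = Rational(4, 3) ≈ 1.3333)
R = Rational(16, 3) (R = Mul(Add(-4, -4), Add(Rational(4, 3), -2)) = Mul(-8, Rational(-2, 3)) = Rational(16, 3) ≈ 5.3333)
Mul(5986, R) = Mul(5986, Rational(16, 3)) = Rational(95776, 3)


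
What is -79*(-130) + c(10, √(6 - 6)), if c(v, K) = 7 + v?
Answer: 10287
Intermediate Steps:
-79*(-130) + c(10, √(6 - 6)) = -79*(-130) + (7 + 10) = 10270 + 17 = 10287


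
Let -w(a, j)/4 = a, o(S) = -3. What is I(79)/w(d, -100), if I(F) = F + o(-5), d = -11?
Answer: 19/11 ≈ 1.7273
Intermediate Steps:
w(a, j) = -4*a
I(F) = -3 + F (I(F) = F - 3 = -3 + F)
I(79)/w(d, -100) = (-3 + 79)/((-4*(-11))) = 76/44 = 76*(1/44) = 19/11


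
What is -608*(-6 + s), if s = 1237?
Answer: -748448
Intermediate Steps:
-608*(-6 + s) = -608*(-6 + 1237) = -608*1231 = -748448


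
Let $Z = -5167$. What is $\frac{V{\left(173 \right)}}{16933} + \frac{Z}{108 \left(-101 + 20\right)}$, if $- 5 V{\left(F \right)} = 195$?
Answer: $\frac{87151639}{148129884} \approx 0.58835$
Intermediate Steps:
$V{\left(F \right)} = -39$ ($V{\left(F \right)} = \left(- \frac{1}{5}\right) 195 = -39$)
$\frac{V{\left(173 \right)}}{16933} + \frac{Z}{108 \left(-101 + 20\right)} = - \frac{39}{16933} - \frac{5167}{108 \left(-101 + 20\right)} = \left(-39\right) \frac{1}{16933} - \frac{5167}{108 \left(-81\right)} = - \frac{39}{16933} - \frac{5167}{-8748} = - \frac{39}{16933} - - \frac{5167}{8748} = - \frac{39}{16933} + \frac{5167}{8748} = \frac{87151639}{148129884}$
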